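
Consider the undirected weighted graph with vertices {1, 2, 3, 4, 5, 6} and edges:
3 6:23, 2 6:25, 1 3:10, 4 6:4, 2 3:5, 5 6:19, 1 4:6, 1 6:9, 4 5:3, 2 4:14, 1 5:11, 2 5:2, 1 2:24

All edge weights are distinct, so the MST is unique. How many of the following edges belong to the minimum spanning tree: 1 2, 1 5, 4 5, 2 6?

Sort edges by weight, then run Kruskal:
2 5 (2): add — endpoints in different components.
4 5 (3): add — endpoints in different components.
4 6 (4): add — endpoints in different components.
2 3 (5): add — endpoints in different components.
1 4 (6): add — endpoints in different components.
MST edge set: {2 5, 4 5, 4 6, 2 3, 1 4}.
Of the listed edges, {4 5} are in the MST → 1.

1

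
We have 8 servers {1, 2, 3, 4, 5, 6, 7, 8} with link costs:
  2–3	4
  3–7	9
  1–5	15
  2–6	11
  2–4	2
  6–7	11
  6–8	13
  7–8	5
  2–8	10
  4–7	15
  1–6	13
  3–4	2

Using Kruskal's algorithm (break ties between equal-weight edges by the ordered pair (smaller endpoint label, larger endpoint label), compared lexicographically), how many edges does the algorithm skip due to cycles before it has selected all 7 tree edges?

4

Kruskal: consider edges lightest-first.
2–4 (2): add — endpoints in different components.
3–4 (2): add — endpoints in different components.
2–3 (4): skip — 2 and 3 already connected.
7–8 (5): add — endpoints in different components.
3–7 (9): add — endpoints in different components.
2–8 (10): skip — 2 and 8 already connected.
2–6 (11): add — endpoints in different components.
6–7 (11): skip — 6 and 7 already connected.
1–6 (13): add — endpoints in different components.
6–8 (13): skip — 6 and 8 already connected.
1–5 (15): add — endpoints in different components.
Edges rejected before the tree was complete: 4.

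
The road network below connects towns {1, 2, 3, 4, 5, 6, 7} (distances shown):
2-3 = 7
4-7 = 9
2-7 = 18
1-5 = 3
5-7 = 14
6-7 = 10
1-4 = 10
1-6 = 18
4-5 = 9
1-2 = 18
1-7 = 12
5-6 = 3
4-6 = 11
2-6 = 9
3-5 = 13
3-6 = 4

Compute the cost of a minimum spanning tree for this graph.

Kruskal: consider edges lightest-first.
1-5 (3): add. Components now {1,5} {2} {3} {4} {6} {7}
5-6 (3): add. Components now {1,5,6} {2} {3} {4} {7}
3-6 (4): add. Components now {1,3,5,6} {2} {4} {7}
2-3 (7): add. Components now {1,2,3,5,6} {4} {7}
2-6 (9): skip — 2 and 6 already connected.
4-5 (9): add. Components now {1,2,3,4,5,6} {7}
4-7 (9): add. Components now {1,2,3,4,5,6,7}
MST edges: 1-5, 5-6, 3-6, 2-3, 4-5, 4-7; total weight 3+3+4+7+9+9 = 35.

35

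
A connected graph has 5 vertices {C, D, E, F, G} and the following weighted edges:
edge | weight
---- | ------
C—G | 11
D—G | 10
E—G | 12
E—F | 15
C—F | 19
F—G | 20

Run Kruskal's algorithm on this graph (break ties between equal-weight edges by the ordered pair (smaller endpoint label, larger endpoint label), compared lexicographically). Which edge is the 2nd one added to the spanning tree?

C-G

Kruskal's algorithm — process edges by increasing weight (ties by edge label):
D—G (10): add — endpoints in different components.
C—G (11): add — endpoints in different components.
E—G (12): add — endpoints in different components.
E—F (15): add — endpoints in different components.
The 2nd edge added is C—G.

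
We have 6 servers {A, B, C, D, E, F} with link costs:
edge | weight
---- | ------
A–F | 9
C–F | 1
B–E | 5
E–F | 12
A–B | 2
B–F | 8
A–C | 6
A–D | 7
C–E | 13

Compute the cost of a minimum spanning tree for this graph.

Prim, starting at B.
Step 1: cheapest edge leaving the tree is A–B (2); add A.
Step 2: cheapest edge leaving the tree is B–E (5); add E.
Step 3: cheapest edge leaving the tree is A–C (6); add C.
Step 4: cheapest edge leaving the tree is C–F (1); add F.
Step 5: cheapest edge leaving the tree is A–D (7); add D.
MST edges: A–B, B–E, A–C, C–F, A–D; total weight 2+5+6+1+7 = 21.

21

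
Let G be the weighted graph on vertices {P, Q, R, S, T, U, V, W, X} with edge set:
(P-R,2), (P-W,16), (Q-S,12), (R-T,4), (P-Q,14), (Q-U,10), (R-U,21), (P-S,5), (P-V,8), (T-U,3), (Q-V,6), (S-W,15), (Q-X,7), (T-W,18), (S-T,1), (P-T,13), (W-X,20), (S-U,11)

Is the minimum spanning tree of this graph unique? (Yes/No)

Kruskal's algorithm — process edges by increasing weight (ties by edge label):
S-T (1): add — endpoints in different components.
P-R (2): add — endpoints in different components.
T-U (3): add — endpoints in different components.
R-T (4): add — endpoints in different components.
P-S (5): skip — S and P already connected.
Q-V (6): add — endpoints in different components.
Q-X (7): add — endpoints in different components.
P-V (8): add — endpoints in different components.
Q-U (10): skip — U and Q already connected.
S-U (11): skip — S and U already connected.
Q-S (12): skip — S and Q already connected.
P-T (13): skip — P and T already connected.
P-Q (14): skip — P and Q already connected.
S-W (15): add — endpoints in different components.
Every non-tree edge has weight strictly greater than the heaviest edge on the tree path between its endpoints, so the MST is unique.

Yes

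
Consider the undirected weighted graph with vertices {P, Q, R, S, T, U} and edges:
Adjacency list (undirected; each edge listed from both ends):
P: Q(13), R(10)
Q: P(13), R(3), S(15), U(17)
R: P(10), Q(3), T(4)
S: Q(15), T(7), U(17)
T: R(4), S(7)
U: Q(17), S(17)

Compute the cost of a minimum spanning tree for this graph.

Prim's algorithm from U:
Step 1: cheapest edge leaving the tree is Q U (17); add Q.
Step 2: cheapest edge leaving the tree is Q R (3); add R.
Step 3: cheapest edge leaving the tree is R T (4); add T.
Step 4: cheapest edge leaving the tree is S T (7); add S.
Step 5: cheapest edge leaving the tree is P R (10); add P.
MST edges: Q U, Q R, R T, S T, P R; total weight 17+3+4+7+10 = 41.

41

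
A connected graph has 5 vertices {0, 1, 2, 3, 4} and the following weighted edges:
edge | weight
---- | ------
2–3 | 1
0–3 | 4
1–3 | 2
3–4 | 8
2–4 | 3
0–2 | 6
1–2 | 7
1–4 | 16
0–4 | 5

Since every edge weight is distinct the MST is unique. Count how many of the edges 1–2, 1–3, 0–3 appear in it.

Kruskal: consider edges lightest-first.
2–3 (1): add. Components now {0} {1} {2,3} {4}
1–3 (2): add. Components now {0} {1,2,3} {4}
2–4 (3): add. Components now {0} {1,2,3,4}
0–3 (4): add. Components now {0,1,2,3,4}
MST edge set: {2–3, 1–3, 2–4, 0–3}.
Of the listed edges, {1–3, 0–3} are in the MST → 2.

2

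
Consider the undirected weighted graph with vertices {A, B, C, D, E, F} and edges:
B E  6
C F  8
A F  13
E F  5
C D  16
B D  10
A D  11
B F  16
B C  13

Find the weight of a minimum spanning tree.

40

Sort edges by weight, then run Kruskal:
E F (5): add. Components now {A} {B} {C} {D} {E,F}
B E (6): add. Components now {A} {B,E,F} {C} {D}
C F (8): add. Components now {A} {B,C,E,F} {D}
B D (10): add. Components now {A} {B,C,D,E,F}
A D (11): add. Components now {A,B,C,D,E,F}
MST edges: E F, B E, C F, B D, A D; total weight 5+6+8+10+11 = 40.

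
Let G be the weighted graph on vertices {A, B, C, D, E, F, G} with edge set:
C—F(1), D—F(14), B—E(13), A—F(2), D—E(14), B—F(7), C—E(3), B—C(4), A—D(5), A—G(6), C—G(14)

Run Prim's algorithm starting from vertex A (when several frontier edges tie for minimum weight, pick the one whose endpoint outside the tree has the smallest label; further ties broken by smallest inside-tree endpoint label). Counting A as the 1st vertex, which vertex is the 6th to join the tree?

D

Grow the tree from A using Prim:
Step 1: frontier [A—F 2, A—D 5, A—G 6] → take A—F (2); add F.
Step 2: frontier [A—D 5, A—G 6, C—F 1, B—F 7, D—F 14] → take C—F (1); add C.
Step 3: frontier [A—D 5, A—G 6, C—E 3, B—C 4, C—G 14, B—F 7, D—F 14] → take C—E (3); add E.
Step 4: frontier [A—D 5, A—G 6, B—C 4, C—G 14, B—E 13, D—E 14, B—F 7, D—F 14] → take B—C (4); add B.
Step 5: frontier [A—D 5, A—G 6, C—G 14, D—E 14, D—F 14] → take A—D (5); add D.
Step 6: frontier [A—G 6, C—G 14] → take A—G (6); add G.
Vertex order: A, F, C, E, B, D, G. The 6th vertex is D.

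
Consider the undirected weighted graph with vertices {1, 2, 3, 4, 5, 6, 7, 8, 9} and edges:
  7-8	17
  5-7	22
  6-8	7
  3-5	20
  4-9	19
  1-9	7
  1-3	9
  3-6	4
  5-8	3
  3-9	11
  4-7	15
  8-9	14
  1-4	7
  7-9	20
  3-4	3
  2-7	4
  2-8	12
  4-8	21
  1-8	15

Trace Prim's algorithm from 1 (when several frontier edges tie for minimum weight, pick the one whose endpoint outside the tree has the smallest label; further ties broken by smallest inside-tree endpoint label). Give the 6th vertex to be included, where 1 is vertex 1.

Prim, starting at 1.
Step 1: cheapest edge leaving the tree is 1-4 (7); add 4.
Step 2: cheapest edge leaving the tree is 3-4 (3); add 3.
Step 3: cheapest edge leaving the tree is 3-6 (4); add 6.
Step 4: cheapest edge leaving the tree is 6-8 (7); add 8.
Step 5: cheapest edge leaving the tree is 5-8 (3); add 5.
Step 6: cheapest edge leaving the tree is 1-9 (7); add 9.
Step 7: cheapest edge leaving the tree is 2-8 (12); add 2.
Step 8: cheapest edge leaving the tree is 2-7 (4); add 7.
Vertex order: 1, 4, 3, 6, 8, 5, 9, 2, 7. The 6th vertex is 5.

5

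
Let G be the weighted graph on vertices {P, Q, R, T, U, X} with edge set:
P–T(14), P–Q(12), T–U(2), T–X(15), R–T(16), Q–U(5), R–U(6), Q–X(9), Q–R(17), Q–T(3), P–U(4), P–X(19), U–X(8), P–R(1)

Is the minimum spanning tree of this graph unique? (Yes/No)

Yes

Kruskal's algorithm — process edges by increasing weight (ties by edge label):
P–R (1): add. Components now {T} {X} {P,R} {U} {Q}
T–U (2): add. Components now {T,U} {X} {P,R} {Q}
Q–T (3): add. Components now {Q,T,U} {X} {P,R}
P–U (4): add. Components now {P,Q,R,T,U} {X}
Q–U (5): skip — U and Q already connected.
R–U (6): skip — R and U already connected.
U–X (8): add. Components now {P,Q,R,T,U,X}
Every non-tree edge has weight strictly greater than the heaviest edge on the tree path between its endpoints, so the MST is unique.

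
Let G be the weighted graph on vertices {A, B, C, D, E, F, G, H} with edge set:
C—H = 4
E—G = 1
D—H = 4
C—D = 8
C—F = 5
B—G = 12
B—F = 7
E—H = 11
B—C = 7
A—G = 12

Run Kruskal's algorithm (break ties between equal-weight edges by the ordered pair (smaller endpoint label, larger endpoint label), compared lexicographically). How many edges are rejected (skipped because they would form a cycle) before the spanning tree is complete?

Kruskal's algorithm — process edges by increasing weight (ties by edge label):
E—G (1): add — endpoints in different components.
C—H (4): add — endpoints in different components.
D—H (4): add — endpoints in different components.
C—F (5): add — endpoints in different components.
B—C (7): add — endpoints in different components.
B—F (7): skip — B and F already connected.
C—D (8): skip — C and D already connected.
E—H (11): add — endpoints in different components.
A—G (12): add — endpoints in different components.
Edges rejected before the tree was complete: 2.

2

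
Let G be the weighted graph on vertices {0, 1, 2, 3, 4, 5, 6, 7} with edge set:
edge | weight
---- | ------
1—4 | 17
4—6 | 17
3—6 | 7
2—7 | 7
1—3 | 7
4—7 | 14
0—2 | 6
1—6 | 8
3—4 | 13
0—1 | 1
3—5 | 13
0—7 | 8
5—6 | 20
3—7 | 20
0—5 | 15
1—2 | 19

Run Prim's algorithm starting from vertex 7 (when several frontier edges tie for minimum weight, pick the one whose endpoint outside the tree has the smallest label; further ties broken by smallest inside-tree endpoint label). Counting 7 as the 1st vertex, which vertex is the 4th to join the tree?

1

Grow the tree from 7 using Prim:
Step 1: cheapest edge leaving the tree is 2—7 (7); add 2.
Step 2: cheapest edge leaving the tree is 0—2 (6); add 0.
Step 3: cheapest edge leaving the tree is 0—1 (1); add 1.
Step 4: cheapest edge leaving the tree is 1—3 (7); add 3.
Step 5: cheapest edge leaving the tree is 3—6 (7); add 6.
Step 6: cheapest edge leaving the tree is 3—4 (13); add 4.
Step 7: cheapest edge leaving the tree is 3—5 (13); add 5.
Vertex order: 7, 2, 0, 1, 3, 6, 4, 5. The 4th vertex is 1.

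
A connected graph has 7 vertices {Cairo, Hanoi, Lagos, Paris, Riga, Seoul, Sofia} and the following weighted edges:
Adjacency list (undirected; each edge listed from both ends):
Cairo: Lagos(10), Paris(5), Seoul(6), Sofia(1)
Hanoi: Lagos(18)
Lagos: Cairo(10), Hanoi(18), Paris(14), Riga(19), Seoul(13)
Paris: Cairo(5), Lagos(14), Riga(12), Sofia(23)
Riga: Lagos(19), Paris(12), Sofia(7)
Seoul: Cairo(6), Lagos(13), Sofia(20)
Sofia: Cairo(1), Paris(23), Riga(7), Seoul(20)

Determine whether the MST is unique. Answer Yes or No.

Kruskal: consider edges lightest-first.
Cairo-Sofia (1): add — endpoints in different components.
Cairo-Paris (5): add — endpoints in different components.
Cairo-Seoul (6): add — endpoints in different components.
Riga-Sofia (7): add — endpoints in different components.
Cairo-Lagos (10): add — endpoints in different components.
Paris-Riga (12): skip — Paris and Riga already connected.
Lagos-Seoul (13): skip — Lagos and Seoul already connected.
Lagos-Paris (14): skip — Lagos and Paris already connected.
Hanoi-Lagos (18): add — endpoints in different components.
Every non-tree edge has weight strictly greater than the heaviest edge on the tree path between its endpoints, so the MST is unique.

Yes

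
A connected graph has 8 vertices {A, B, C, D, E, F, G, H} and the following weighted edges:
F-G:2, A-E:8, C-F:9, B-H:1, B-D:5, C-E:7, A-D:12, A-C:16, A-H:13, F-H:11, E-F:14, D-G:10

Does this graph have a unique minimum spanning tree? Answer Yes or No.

Yes

Sort edges by weight, then run Kruskal:
B-H (1): add — endpoints in different components.
F-G (2): add — endpoints in different components.
B-D (5): add — endpoints in different components.
C-E (7): add — endpoints in different components.
A-E (8): add — endpoints in different components.
C-F (9): add — endpoints in different components.
D-G (10): add — endpoints in different components.
Every non-tree edge has weight strictly greater than the heaviest edge on the tree path between its endpoints, so the MST is unique.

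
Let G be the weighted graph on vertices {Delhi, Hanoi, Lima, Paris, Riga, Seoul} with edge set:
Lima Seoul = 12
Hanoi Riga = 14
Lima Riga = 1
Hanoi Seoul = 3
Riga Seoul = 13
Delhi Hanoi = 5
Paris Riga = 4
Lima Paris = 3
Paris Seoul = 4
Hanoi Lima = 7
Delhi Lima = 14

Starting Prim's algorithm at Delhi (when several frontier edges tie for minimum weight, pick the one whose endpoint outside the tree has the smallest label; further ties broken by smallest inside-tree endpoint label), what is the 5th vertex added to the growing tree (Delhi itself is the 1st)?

Prim, starting at Delhi.
Step 1: cheapest edge leaving the tree is Delhi Hanoi (5); add Hanoi.
Step 2: cheapest edge leaving the tree is Hanoi Seoul (3); add Seoul.
Step 3: cheapest edge leaving the tree is Paris Seoul (4); add Paris.
Step 4: cheapest edge leaving the tree is Lima Paris (3); add Lima.
Step 5: cheapest edge leaving the tree is Lima Riga (1); add Riga.
Vertex order: Delhi, Hanoi, Seoul, Paris, Lima, Riga. The 5th vertex is Lima.

Lima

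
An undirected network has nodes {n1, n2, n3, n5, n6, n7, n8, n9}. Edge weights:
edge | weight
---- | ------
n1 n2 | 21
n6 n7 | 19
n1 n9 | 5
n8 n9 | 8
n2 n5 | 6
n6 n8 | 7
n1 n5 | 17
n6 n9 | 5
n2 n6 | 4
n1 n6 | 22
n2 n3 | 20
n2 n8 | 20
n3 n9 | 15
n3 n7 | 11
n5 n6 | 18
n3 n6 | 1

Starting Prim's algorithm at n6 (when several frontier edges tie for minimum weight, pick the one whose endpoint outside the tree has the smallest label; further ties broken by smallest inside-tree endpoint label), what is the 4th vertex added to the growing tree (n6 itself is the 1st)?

Prim's algorithm from n6:
Step 1: cheapest edge leaving the tree is n3 n6 (1); add n3.
Step 2: cheapest edge leaving the tree is n2 n6 (4); add n2.
Step 3: cheapest edge leaving the tree is n6 n9 (5); add n9.
Step 4: cheapest edge leaving the tree is n1 n9 (5); add n1.
Step 5: cheapest edge leaving the tree is n2 n5 (6); add n5.
Step 6: cheapest edge leaving the tree is n6 n8 (7); add n8.
Step 7: cheapest edge leaving the tree is n3 n7 (11); add n7.
Vertex order: n6, n3, n2, n9, n1, n5, n8, n7. The 4th vertex is n9.

n9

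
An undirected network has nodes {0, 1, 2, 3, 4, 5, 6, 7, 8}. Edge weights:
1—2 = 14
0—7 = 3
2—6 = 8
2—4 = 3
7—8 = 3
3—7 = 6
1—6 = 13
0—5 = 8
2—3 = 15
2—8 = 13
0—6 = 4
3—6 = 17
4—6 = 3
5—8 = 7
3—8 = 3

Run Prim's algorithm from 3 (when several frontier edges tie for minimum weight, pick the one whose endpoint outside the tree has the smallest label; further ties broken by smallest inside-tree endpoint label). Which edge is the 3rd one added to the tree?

0-7

Prim, starting at 3.
Step 1: cheapest edge leaving the tree is 3—8 (3); add 8.
Step 2: cheapest edge leaving the tree is 7—8 (3); add 7.
Step 3: cheapest edge leaving the tree is 0—7 (3); add 0.
Step 4: cheapest edge leaving the tree is 0—6 (4); add 6.
Step 5: cheapest edge leaving the tree is 4—6 (3); add 4.
Step 6: cheapest edge leaving the tree is 2—4 (3); add 2.
Step 7: cheapest edge leaving the tree is 5—8 (7); add 5.
Step 8: cheapest edge leaving the tree is 1—6 (13); add 1.
The 3rd edge added is 0—7.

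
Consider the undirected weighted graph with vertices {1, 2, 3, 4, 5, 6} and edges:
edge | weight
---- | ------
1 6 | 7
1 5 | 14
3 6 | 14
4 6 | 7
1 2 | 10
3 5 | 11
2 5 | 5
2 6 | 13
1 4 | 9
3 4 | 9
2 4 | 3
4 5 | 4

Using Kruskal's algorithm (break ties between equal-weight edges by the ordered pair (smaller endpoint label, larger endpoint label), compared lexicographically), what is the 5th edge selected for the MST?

3-4

Sort edges by weight, then run Kruskal:
2 4 (3): add — endpoints in different components.
4 5 (4): add — endpoints in different components.
2 5 (5): skip — 2 and 5 already connected.
1 6 (7): add — endpoints in different components.
4 6 (7): add — endpoints in different components.
1 4 (9): skip — 1 and 4 already connected.
3 4 (9): add — endpoints in different components.
The 5th edge added is 3 4.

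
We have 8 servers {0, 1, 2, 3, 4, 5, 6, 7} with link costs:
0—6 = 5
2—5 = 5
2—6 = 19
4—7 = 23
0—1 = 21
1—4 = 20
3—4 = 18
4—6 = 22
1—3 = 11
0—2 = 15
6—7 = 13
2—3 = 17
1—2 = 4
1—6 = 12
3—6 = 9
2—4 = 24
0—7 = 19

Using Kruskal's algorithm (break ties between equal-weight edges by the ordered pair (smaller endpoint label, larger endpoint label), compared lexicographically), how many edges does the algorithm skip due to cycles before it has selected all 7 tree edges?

3

Kruskal's algorithm — process edges by increasing weight (ties by edge label):
1—2 (4): add — endpoints in different components.
0—6 (5): add — endpoints in different components.
2—5 (5): add — endpoints in different components.
3—6 (9): add — endpoints in different components.
1—3 (11): add — endpoints in different components.
1—6 (12): skip — 1 and 6 already connected.
6—7 (13): add — endpoints in different components.
0—2 (15): skip — 0 and 2 already connected.
2—3 (17): skip — 2 and 3 already connected.
3—4 (18): add — endpoints in different components.
Edges rejected before the tree was complete: 3.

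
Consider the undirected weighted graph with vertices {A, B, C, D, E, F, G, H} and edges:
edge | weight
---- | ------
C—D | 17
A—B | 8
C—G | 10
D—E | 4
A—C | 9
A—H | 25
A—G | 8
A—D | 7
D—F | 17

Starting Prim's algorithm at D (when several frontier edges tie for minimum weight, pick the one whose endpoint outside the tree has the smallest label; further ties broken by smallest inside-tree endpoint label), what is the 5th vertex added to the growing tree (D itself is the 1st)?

G

Grow the tree from D using Prim:
Step 1: cheapest edge leaving the tree is D—E (4); add E.
Step 2: cheapest edge leaving the tree is A—D (7); add A.
Step 3: cheapest edge leaving the tree is A—B (8); add B.
Step 4: cheapest edge leaving the tree is A—G (8); add G.
Step 5: cheapest edge leaving the tree is A—C (9); add C.
Step 6: cheapest edge leaving the tree is D—F (17); add F.
Step 7: cheapest edge leaving the tree is A—H (25); add H.
Vertex order: D, E, A, B, G, C, F, H. The 5th vertex is G.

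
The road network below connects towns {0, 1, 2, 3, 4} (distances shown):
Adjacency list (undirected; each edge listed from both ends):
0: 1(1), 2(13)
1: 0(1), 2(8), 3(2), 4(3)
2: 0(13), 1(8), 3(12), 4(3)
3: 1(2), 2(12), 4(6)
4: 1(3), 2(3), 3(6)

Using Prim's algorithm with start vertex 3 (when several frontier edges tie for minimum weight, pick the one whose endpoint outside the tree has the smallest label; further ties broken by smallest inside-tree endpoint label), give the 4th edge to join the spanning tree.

2-4

Prim, starting at 3.
Step 1: frontier [1 3 2, 3 4 6, 2 3 12] → take 1 3 (2); add 1.
Step 2: frontier [0 1 1, 1 4 3, 1 2 8, 3 4 6, 2 3 12] → take 0 1 (1); add 0.
Step 3: frontier [0 2 13, 1 4 3, 1 2 8, 3 4 6, 2 3 12] → take 1 4 (3); add 4.
Step 4: frontier [0 2 13, 1 2 8, 2 3 12, 2 4 3] → take 2 4 (3); add 2.
The 4th edge added is 2 4.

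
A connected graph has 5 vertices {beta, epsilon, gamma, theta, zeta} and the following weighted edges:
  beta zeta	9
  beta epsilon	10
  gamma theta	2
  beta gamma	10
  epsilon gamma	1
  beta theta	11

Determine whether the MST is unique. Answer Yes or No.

Kruskal: consider edges lightest-first.
epsilon gamma (1): add. Components now {zeta} {beta} {theta} {epsilon,gamma}
gamma theta (2): add. Components now {zeta} {beta} {epsilon,gamma,theta}
beta zeta (9): add. Components now {beta,zeta} {epsilon,gamma,theta}
beta epsilon (10): add. Components now {beta,epsilon,gamma,theta,zeta}
Non-tree edge beta gamma has weight 10, equal to the heaviest edge on its tree cycle — swapping gives another MST of the same weight. Not unique.

No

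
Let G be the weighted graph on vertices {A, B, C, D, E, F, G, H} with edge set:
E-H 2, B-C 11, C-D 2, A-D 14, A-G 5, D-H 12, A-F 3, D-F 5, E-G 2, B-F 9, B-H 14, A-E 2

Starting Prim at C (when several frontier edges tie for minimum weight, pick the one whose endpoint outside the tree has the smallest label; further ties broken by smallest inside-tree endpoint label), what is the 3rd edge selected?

Prim's algorithm from C:
Step 1: frontier [C-D 2, B-C 11] → take C-D (2); add D.
Step 2: frontier [B-C 11, D-F 5, D-H 12, A-D 14] → take D-F (5); add F.
Step 3: frontier [B-C 11, D-H 12, A-D 14, A-F 3, B-F 9] → take A-F (3); add A.
Step 4: frontier [A-E 2, A-G 5, B-C 11, D-H 12, B-F 9] → take A-E (2); add E.
Step 5: frontier [A-G 5, B-C 11, D-H 12, E-G 2, E-H 2, B-F 9] → take E-G (2); add G.
Step 6: frontier [B-C 11, D-H 12, E-H 2, B-F 9] → take E-H (2); add H.
Step 7: frontier [B-C 11, B-F 9, B-H 14] → take B-F (9); add B.
The 3rd edge added is A-F.

A-F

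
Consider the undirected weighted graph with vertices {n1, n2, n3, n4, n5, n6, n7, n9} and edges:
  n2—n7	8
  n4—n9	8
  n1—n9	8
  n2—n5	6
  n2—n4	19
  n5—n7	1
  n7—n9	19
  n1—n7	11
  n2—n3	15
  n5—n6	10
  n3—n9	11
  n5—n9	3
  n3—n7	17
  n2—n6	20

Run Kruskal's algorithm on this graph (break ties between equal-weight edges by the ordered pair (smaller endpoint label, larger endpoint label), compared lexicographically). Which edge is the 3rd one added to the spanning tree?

Sort edges by weight, then run Kruskal:
n5—n7 (1): add — endpoints in different components.
n5—n9 (3): add — endpoints in different components.
n2—n5 (6): add — endpoints in different components.
n1—n9 (8): add — endpoints in different components.
n2—n7 (8): skip — n7 and n2 already connected.
n4—n9 (8): add — endpoints in different components.
n5—n6 (10): add — endpoints in different components.
n1—n7 (11): skip — n7 and n1 already connected.
n3—n9 (11): add — endpoints in different components.
The 3rd edge added is n2—n5.

n2-n5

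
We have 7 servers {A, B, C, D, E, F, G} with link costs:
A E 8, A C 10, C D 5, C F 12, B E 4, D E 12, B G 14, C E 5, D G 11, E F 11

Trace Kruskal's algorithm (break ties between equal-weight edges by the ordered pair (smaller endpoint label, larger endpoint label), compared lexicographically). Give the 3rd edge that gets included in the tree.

C-E

Kruskal: consider edges lightest-first.
B E (4): add. Components now {A} {B,E} {C} {D} {F} {G}
C D (5): add. Components now {A} {B,E} {C,D} {F} {G}
C E (5): add. Components now {A} {B,C,D,E} {F} {G}
A E (8): add. Components now {A,B,C,D,E} {F} {G}
A C (10): skip — A and C already connected.
D G (11): add. Components now {A,B,C,D,E,G} {F}
E F (11): add. Components now {A,B,C,D,E,F,G}
The 3rd edge added is C E.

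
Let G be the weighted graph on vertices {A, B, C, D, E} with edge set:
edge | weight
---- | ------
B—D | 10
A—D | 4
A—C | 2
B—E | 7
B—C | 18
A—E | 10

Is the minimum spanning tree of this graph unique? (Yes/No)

No

Kruskal's algorithm — process edges by increasing weight (ties by edge label):
A—C (2): add. Components now {A,C} {B} {D} {E}
A—D (4): add. Components now {A,C,D} {B} {E}
B—E (7): add. Components now {A,C,D} {B,E}
A—E (10): add. Components now {A,B,C,D,E}
Non-tree edge B—D has weight 10, equal to the heaviest edge on its tree cycle — swapping gives another MST of the same weight. Not unique.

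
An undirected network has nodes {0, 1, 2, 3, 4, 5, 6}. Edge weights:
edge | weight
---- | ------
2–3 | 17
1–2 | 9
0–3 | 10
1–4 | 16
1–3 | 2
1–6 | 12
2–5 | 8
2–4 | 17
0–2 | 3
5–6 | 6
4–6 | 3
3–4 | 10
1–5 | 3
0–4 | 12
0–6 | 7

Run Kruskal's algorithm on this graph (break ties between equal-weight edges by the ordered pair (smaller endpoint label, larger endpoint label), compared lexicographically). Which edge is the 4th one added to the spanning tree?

4-6

Kruskal's algorithm — process edges by increasing weight (ties by edge label):
1–3 (2): add. Components now {0} {1,3} {2} {4} {5} {6}
0–2 (3): add. Components now {0,2} {1,3} {4} {5} {6}
1–5 (3): add. Components now {0,2} {1,3,5} {4} {6}
4–6 (3): add. Components now {0,2} {1,3,5} {4,6}
5–6 (6): add. Components now {0,2} {1,3,4,5,6}
0–6 (7): add. Components now {0,1,2,3,4,5,6}
The 4th edge added is 4–6.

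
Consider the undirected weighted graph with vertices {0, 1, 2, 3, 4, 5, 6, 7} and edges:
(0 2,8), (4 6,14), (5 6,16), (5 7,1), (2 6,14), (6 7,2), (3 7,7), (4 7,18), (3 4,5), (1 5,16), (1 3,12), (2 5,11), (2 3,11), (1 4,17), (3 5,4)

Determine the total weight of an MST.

43

Kruskal's algorithm — process edges by increasing weight (ties by edge label):
5 7 (1): add — endpoints in different components.
6 7 (2): add — endpoints in different components.
3 5 (4): add — endpoints in different components.
3 4 (5): add — endpoints in different components.
3 7 (7): skip — 3 and 7 already connected.
0 2 (8): add — endpoints in different components.
2 3 (11): add — endpoints in different components.
2 5 (11): skip — 2 and 5 already connected.
1 3 (12): add — endpoints in different components.
MST edges: 5 7, 6 7, 3 5, 3 4, 0 2, 2 3, 1 3; total weight 1+2+4+5+8+11+12 = 43.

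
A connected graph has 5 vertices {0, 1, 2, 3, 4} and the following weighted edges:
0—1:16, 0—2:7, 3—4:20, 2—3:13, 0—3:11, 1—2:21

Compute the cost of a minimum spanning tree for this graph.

54

Kruskal's algorithm — process edges by increasing weight (ties by edge label):
0—2 (7): add — endpoints in different components.
0—3 (11): add — endpoints in different components.
2—3 (13): skip — 2 and 3 already connected.
0—1 (16): add — endpoints in different components.
3—4 (20): add — endpoints in different components.
MST edges: 0—2, 0—3, 0—1, 3—4; total weight 7+11+16+20 = 54.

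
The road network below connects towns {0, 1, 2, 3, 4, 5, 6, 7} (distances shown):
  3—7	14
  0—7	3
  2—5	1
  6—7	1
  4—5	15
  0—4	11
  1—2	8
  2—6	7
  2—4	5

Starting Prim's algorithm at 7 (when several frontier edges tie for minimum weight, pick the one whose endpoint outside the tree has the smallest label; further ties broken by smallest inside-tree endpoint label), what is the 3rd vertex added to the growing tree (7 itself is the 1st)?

0

Prim's algorithm from 7:
Step 1: frontier [6—7 1, 0—7 3, 3—7 14] → take 6—7 (1); add 6.
Step 2: frontier [2—6 7, 0—7 3, 3—7 14] → take 0—7 (3); add 0.
Step 3: frontier [0—4 11, 2—6 7, 3—7 14] → take 2—6 (7); add 2.
Step 4: frontier [0—4 11, 2—5 1, 2—4 5, 1—2 8, 3—7 14] → take 2—5 (1); add 5.
Step 5: frontier [0—4 11, 2—4 5, 1—2 8, 4—5 15, 3—7 14] → take 2—4 (5); add 4.
Step 6: frontier [1—2 8, 3—7 14] → take 1—2 (8); add 1.
Step 7: frontier [3—7 14] → take 3—7 (14); add 3.
Vertex order: 7, 6, 0, 2, 5, 4, 1, 3. The 3rd vertex is 0.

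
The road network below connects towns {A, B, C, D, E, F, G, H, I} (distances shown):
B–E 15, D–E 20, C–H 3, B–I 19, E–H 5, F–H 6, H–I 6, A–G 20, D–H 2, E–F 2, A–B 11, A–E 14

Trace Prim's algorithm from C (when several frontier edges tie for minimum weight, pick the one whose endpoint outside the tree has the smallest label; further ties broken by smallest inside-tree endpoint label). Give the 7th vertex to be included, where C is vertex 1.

A

Prim, starting at C.
Step 1: cheapest edge leaving the tree is C–H (3); add H.
Step 2: cheapest edge leaving the tree is D–H (2); add D.
Step 3: cheapest edge leaving the tree is E–H (5); add E.
Step 4: cheapest edge leaving the tree is E–F (2); add F.
Step 5: cheapest edge leaving the tree is H–I (6); add I.
Step 6: cheapest edge leaving the tree is A–E (14); add A.
Step 7: cheapest edge leaving the tree is A–B (11); add B.
Step 8: cheapest edge leaving the tree is A–G (20); add G.
Vertex order: C, H, D, E, F, I, A, B, G. The 7th vertex is A.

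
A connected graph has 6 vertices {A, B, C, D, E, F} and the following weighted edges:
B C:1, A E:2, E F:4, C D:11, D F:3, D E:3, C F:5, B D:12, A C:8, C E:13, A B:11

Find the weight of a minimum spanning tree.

Sort edges by weight, then run Kruskal:
B C (1): add — endpoints in different components.
A E (2): add — endpoints in different components.
D E (3): add — endpoints in different components.
D F (3): add — endpoints in different components.
E F (4): skip — E and F already connected.
C F (5): add — endpoints in different components.
MST edges: B C, A E, D E, D F, C F; total weight 1+2+3+3+5 = 14.

14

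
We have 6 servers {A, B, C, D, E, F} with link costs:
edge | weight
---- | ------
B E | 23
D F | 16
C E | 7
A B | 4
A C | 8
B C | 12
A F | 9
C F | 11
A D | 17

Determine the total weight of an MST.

44

Sort edges by weight, then run Kruskal:
A B (4): add — endpoints in different components.
C E (7): add — endpoints in different components.
A C (8): add — endpoints in different components.
A F (9): add — endpoints in different components.
C F (11): skip — C and F already connected.
B C (12): skip — B and C already connected.
D F (16): add — endpoints in different components.
MST edges: A B, C E, A C, A F, D F; total weight 4+7+8+9+16 = 44.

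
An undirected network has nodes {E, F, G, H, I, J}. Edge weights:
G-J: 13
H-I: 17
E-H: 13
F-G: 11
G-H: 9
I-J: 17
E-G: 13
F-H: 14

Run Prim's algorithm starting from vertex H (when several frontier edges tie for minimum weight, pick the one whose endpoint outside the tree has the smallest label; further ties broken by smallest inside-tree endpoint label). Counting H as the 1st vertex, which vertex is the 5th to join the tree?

Grow the tree from H using Prim:
Step 1: cheapest edge leaving the tree is G-H (9); add G.
Step 2: cheapest edge leaving the tree is F-G (11); add F.
Step 3: cheapest edge leaving the tree is E-G (13); add E.
Step 4: cheapest edge leaving the tree is G-J (13); add J.
Step 5: cheapest edge leaving the tree is H-I (17); add I.
Vertex order: H, G, F, E, J, I. The 5th vertex is J.

J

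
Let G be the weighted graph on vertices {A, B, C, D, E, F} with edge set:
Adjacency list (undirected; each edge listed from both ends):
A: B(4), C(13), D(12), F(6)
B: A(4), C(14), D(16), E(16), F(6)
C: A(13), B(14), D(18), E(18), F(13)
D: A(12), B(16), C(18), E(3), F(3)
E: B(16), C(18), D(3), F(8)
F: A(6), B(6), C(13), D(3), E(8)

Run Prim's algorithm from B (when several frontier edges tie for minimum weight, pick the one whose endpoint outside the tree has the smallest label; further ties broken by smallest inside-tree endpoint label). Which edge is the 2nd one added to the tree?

Grow the tree from B using Prim:
Step 1: cheapest edge leaving the tree is A—B (4); add A.
Step 2: cheapest edge leaving the tree is A—F (6); add F.
Step 3: cheapest edge leaving the tree is D—F (3); add D.
Step 4: cheapest edge leaving the tree is D—E (3); add E.
Step 5: cheapest edge leaving the tree is A—C (13); add C.
The 2nd edge added is A—F.

A-F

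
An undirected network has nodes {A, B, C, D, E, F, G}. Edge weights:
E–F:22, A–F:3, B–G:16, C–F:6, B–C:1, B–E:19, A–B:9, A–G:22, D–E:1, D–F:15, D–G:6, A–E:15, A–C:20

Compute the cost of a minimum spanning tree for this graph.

32

Kruskal's algorithm — process edges by increasing weight (ties by edge label):
B–C (1): add. Components now {A} {B,C} {D} {E} {F} {G}
D–E (1): add. Components now {A} {B,C} {D,E} {F} {G}
A–F (3): add. Components now {A,F} {B,C} {D,E} {G}
C–F (6): add. Components now {A,B,C,F} {D,E} {G}
D–G (6): add. Components now {A,B,C,F} {D,E,G}
A–B (9): skip — A and B already connected.
A–E (15): add. Components now {A,B,C,D,E,F,G}
MST edges: B–C, D–E, A–F, C–F, D–G, A–E; total weight 1+1+3+6+6+15 = 32.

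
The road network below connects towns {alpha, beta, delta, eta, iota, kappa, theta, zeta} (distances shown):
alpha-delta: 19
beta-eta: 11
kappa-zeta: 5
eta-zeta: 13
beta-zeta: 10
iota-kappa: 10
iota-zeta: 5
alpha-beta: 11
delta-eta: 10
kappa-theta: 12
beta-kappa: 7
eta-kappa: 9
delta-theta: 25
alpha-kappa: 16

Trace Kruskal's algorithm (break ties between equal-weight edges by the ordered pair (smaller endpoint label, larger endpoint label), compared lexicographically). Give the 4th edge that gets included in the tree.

Sort edges by weight, then run Kruskal:
iota-zeta (5): add — endpoints in different components.
kappa-zeta (5): add — endpoints in different components.
beta-kappa (7): add — endpoints in different components.
eta-kappa (9): add — endpoints in different components.
beta-zeta (10): skip — beta and zeta already connected.
delta-eta (10): add — endpoints in different components.
iota-kappa (10): skip — kappa and iota already connected.
alpha-beta (11): add — endpoints in different components.
beta-eta (11): skip — eta and beta already connected.
kappa-theta (12): add — endpoints in different components.
The 4th edge added is eta-kappa.

eta-kappa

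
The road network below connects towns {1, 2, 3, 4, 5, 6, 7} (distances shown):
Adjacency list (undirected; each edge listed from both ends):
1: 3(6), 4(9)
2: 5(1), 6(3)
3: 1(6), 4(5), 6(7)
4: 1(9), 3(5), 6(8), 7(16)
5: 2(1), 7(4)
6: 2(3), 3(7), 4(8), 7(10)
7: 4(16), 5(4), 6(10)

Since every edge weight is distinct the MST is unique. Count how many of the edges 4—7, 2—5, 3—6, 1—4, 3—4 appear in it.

Kruskal: consider edges lightest-first.
2—5 (1): add. Components now {1} {2,5} {3} {4} {6} {7}
2—6 (3): add. Components now {1} {2,5,6} {3} {4} {7}
5—7 (4): add. Components now {1} {2,5,6,7} {3} {4}
3—4 (5): add. Components now {1} {2,5,6,7} {3,4}
1—3 (6): add. Components now {1,3,4} {2,5,6,7}
3—6 (7): add. Components now {1,2,3,4,5,6,7}
MST edge set: {2—5, 2—6, 5—7, 3—4, 1—3, 3—6}.
Of the listed edges, {2—5, 3—6, 3—4} are in the MST → 3.

3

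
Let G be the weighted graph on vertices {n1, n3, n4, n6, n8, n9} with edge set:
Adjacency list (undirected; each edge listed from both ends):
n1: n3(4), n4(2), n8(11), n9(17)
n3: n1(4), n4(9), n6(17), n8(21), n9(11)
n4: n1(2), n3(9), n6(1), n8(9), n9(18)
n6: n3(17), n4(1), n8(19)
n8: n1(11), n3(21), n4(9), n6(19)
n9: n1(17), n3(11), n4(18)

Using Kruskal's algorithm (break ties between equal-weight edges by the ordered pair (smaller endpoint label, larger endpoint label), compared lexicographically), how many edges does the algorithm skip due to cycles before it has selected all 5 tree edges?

2

Sort edges by weight, then run Kruskal:
n4 n6 (1): add. Components now {n9} {n4,n6} {n3} {n1} {n8}
n1 n4 (2): add. Components now {n9} {n1,n4,n6} {n3} {n8}
n1 n3 (4): add. Components now {n9} {n1,n3,n4,n6} {n8}
n3 n4 (9): skip — n4 and n3 already connected.
n4 n8 (9): add. Components now {n9} {n1,n3,n4,n6,n8}
n1 n8 (11): skip — n1 and n8 already connected.
n3 n9 (11): add. Components now {n1,n3,n4,n6,n8,n9}
Edges rejected before the tree was complete: 2.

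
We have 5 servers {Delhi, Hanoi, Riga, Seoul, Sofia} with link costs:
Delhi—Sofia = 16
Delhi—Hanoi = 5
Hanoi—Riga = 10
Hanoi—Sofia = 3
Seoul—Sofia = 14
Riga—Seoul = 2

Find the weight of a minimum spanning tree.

Sort edges by weight, then run Kruskal:
Riga—Seoul (2): add. Components now {Riga,Seoul} {Sofia} {Hanoi} {Delhi}
Hanoi—Sofia (3): add. Components now {Riga,Seoul} {Hanoi,Sofia} {Delhi}
Delhi—Hanoi (5): add. Components now {Riga,Seoul} {Delhi,Hanoi,Sofia}
Hanoi—Riga (10): add. Components now {Delhi,Hanoi,Riga,Seoul,Sofia}
MST edges: Riga—Seoul, Hanoi—Sofia, Delhi—Hanoi, Hanoi—Riga; total weight 2+3+5+10 = 20.

20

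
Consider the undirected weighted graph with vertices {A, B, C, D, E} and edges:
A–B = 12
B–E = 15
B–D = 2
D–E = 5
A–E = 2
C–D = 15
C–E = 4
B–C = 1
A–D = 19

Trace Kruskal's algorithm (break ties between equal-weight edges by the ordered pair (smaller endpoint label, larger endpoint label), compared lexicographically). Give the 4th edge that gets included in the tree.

Sort edges by weight, then run Kruskal:
B–C (1): add — endpoints in different components.
A–E (2): add — endpoints in different components.
B–D (2): add — endpoints in different components.
C–E (4): add — endpoints in different components.
The 4th edge added is C–E.

C-E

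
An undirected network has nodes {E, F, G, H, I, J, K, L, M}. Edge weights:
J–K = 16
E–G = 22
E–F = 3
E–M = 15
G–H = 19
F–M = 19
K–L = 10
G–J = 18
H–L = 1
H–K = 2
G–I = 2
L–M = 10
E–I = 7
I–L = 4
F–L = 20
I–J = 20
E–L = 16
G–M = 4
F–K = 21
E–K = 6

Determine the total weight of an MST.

Kruskal's algorithm — process edges by increasing weight (ties by edge label):
H–L (1): add — endpoints in different components.
G–I (2): add — endpoints in different components.
H–K (2): add — endpoints in different components.
E–F (3): add — endpoints in different components.
G–M (4): add — endpoints in different components.
I–L (4): add — endpoints in different components.
E–K (6): add — endpoints in different components.
E–I (7): skip — E and I already connected.
K–L (10): skip — K and L already connected.
L–M (10): skip — L and M already connected.
E–M (15): skip — E and M already connected.
E–L (16): skip — E and L already connected.
J–K (16): add — endpoints in different components.
MST edges: H–L, G–I, H–K, E–F, G–M, I–L, E–K, J–K; total weight 1+2+2+3+4+4+6+16 = 38.

38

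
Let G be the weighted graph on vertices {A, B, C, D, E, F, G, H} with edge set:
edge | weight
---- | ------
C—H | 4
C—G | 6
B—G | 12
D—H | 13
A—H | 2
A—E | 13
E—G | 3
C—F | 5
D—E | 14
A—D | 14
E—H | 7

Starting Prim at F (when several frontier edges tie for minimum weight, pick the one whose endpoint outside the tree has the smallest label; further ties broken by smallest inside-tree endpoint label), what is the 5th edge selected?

Prim, starting at F.
Step 1: frontier [C—F 5] → take C—F (5); add C.
Step 2: frontier [C—H 4, C—G 6] → take C—H (4); add H.
Step 3: frontier [C—G 6, A—H 2, E—H 7, D—H 13] → take A—H (2); add A.
Step 4: frontier [A—E 13, A—D 14, C—G 6, E—H 7, D—H 13] → take C—G (6); add G.
Step 5: frontier [A—E 13, A—D 14, E—G 3, B—G 12, E—H 7, D—H 13] → take E—G (3); add E.
Step 6: frontier [A—D 14, D—E 14, B—G 12, D—H 13] → take B—G (12); add B.
Step 7: frontier [A—D 14, D—E 14, D—H 13] → take D—H (13); add D.
The 5th edge added is E—G.

E-G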